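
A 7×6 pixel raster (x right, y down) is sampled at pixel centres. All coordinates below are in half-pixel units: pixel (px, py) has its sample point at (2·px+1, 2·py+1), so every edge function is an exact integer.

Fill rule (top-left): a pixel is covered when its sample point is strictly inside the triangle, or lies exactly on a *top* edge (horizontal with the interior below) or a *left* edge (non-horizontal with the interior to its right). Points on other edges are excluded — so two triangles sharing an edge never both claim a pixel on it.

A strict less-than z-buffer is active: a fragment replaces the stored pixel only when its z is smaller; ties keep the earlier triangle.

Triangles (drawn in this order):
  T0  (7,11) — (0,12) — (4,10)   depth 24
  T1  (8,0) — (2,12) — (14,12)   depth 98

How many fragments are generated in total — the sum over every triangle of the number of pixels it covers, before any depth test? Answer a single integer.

T0:
  2·area = 10
  edge (7, 11)→(0, 12): d=(-7,1) right/bottom  bias=-1
  edge (0, 12)→(4, 10): d=(4,-2) top-left  bias=+0
  edge (4, 10)→(7, 11): d=(3,1) right/bottom  bias=-1
    (0,4)@(1, 9): e=[20,-10,0] → .  [on edge]
    (1,5)@(3, 11): e=[4,2,4] → X
    (2,5)@(5, 11): e=[2,6,2] → X
    (3,5)@(7, 11): e=[0,10,0] → .  [on edge]
  covered (2 px):
    . . . . . . .
    . . . . . . .
    . . . . . . .
    . . . . . . .
    . . . . . . .
    . X X . . . .
T1:
  2·area = 144  (B↔C swapped to make it positive)
  edge (8, 0)→(14, 12): d=(6,12) right/bottom  bias=-1
  edge (14, 12)→(2, 12): d=(-12,0) right/bottom  bias=-1
  edge (2, 12)→(8, 0): d=(6,-12) top-left  bias=+0
    (3,1)@(7, 3): e=[30,108,6] → X
    (4,1)@(9, 3): e=[6,108,30] → X
    (5,1)@(11, 3): e=[-18,108,54] → .
    (3,2)@(7, 5): e=[42,84,18] → X
    (5,2)@(11, 5): e=[-6,84,66] → .
    (2,3)@(5, 7): e=[78,60,6] → X
    (5,3)@(11, 7): e=[6,60,78] → X
    (6,3)@(13, 7): e=[-18,60,102] → .
    (2,4)@(5, 9): e=[90,36,18] → X
    (6,4)@(13, 9): e=[-6,36,114] → .
    (1,5)@(3, 11): e=[126,12,6] → X
    (6,5)@(13, 11): e=[6,12,126] → X
  covered (18 px):
    . . . . . . .
    . . . X X . .
    . . . X X . .
    . . X X X X .
    . . X X X X .
    . X X X X X X

Answer: 20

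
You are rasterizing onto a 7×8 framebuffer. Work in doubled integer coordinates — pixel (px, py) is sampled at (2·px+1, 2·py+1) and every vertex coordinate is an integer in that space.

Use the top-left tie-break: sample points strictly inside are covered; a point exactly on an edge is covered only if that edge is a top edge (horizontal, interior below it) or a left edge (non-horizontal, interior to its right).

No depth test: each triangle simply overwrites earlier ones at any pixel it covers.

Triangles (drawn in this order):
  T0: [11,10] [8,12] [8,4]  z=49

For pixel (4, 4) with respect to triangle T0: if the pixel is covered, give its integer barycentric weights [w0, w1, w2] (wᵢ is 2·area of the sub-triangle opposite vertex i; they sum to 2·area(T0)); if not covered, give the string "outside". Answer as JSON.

T0:
  2·area = 24
  edge (11, 10)→(8, 12): d=(-3,2) right/bottom  bias=-1
  edge (8, 12)→(8, 4): d=(0,-8) top-left  bias=+0
  edge (8, 4)→(11, 10): d=(3,6) right/bottom  bias=-1
    (4,3)@(9, 7): e=[13,8,3] → █
    (5,3)@(11, 7): e=[9,24,-9] → ·
    (4,4)@(9, 9): e=[7,8,9] → █
    (5,4)@(11, 9): e=[3,24,-3] → ·
    (4,5)@(9, 11): e=[1,8,15] → █
    (5,5)@(11, 11): e=[-3,24,3] → ·
    (4,6)@(9, 13): e=[-5,8,21] → ·
  covered (3 px):
    · · · · · · ·
    · · · · · · ·
    · · · · · · ·
    · · · · █ · ·
    · · · · █ · ·
    · · · · █ · ·
    · · · · · · ·
    · · · · · · ·

Answer: [8,9,7]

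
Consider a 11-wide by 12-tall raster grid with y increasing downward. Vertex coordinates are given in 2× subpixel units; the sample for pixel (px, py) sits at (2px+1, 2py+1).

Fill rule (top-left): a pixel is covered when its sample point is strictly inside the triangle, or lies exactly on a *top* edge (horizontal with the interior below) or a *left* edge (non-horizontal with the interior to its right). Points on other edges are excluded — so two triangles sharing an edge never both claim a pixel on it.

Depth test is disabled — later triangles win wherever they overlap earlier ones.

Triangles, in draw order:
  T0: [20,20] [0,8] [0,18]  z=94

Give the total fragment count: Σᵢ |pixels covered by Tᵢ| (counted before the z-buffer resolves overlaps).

T0:
  2·area = 200  (B↔C swapped to make it positive)
  edge (20, 20)→(0, 18): d=(-20,-2) top-left  bias=+0
  edge (0, 18)→(0, 8): d=(0,-10) top-left  bias=+0
  edge (0, 8)→(20, 20): d=(20,12) right/bottom  bias=-1
    (0,4)@(1, 9): e=[182,10,8] → #
    (1,4)@(3, 9): e=[186,30,-16] → ·
    (0,5)@(1, 11): e=[142,10,48] → #
    (1,5)@(3, 11): e=[146,30,24] → #
    (2,5)@(5, 11): e=[150,50,0] → ·  [on edge]
    (0,6)@(1, 13): e=[102,10,88] → #
    (2,6)@(5, 13): e=[110,50,40] → #
    (3,6)@(7, 13): e=[114,70,16] → #
    (4,6)@(9, 13): e=[118,90,-8] → ·
    (0,7)@(1, 15): e=[62,10,128] → #
    (4,7)@(9, 15): e=[78,90,32] → #
    (5,7)@(11, 15): e=[82,110,8] → #
    (7,8)@(15, 17): e=[50,150,0] → ·  [on edge]
  covered (24 px):
    · · · · · · · · · · ·
    · · · · · · · · · · ·
    · · · · · · · · · · ·
    · · · · · · · · · · ·
    # · · · · · · · · · ·
    # # · · · · · · · · ·
    # # # # · · · · · · ·
    # # # # # # · · · · ·
    # # # # # # # · · · ·
    · · · · · # # # # · ·
    · · · · · · · · · · ·
    · · · · · · · · · · ·

Final: 24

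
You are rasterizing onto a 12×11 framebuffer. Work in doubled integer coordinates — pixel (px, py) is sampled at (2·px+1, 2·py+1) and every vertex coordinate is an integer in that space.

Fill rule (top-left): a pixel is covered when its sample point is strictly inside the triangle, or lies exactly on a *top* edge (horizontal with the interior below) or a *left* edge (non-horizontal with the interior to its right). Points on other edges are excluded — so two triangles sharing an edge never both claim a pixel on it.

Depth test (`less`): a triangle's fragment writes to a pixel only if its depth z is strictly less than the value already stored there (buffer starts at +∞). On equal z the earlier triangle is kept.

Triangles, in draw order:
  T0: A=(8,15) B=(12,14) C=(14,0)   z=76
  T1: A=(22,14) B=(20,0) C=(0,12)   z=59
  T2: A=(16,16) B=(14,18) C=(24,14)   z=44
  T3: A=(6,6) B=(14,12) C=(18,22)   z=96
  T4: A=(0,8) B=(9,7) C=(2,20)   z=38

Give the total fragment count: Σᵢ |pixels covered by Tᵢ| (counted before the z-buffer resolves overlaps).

T0:
  2·area = 54  (B↔C swapped to make it positive)
  edge (8, 15)→(14, 0): d=(6,-15) top-left  bias=+0
  edge (14, 0)→(12, 14): d=(-2,14) right/bottom  bias=-1
  edge (12, 14)→(8, 15): d=(-4,1) right/bottom  bias=-1
    (6,1)@(13, 3): e=[3,8,43] → #
    (7,1)@(15, 3): e=[33,-20,41] → ·
    (6,2)@(13, 5): e=[15,4,35] → #
    (7,2)@(15, 5): e=[45,-24,33] → ·
    (6,3)@(13, 7): e=[27,0,27] → ·  [on edge]
    (5,4)@(11, 9): e=[9,24,21] → #
    (6,4)@(13, 9): e=[39,-4,19] → ·
    (5,5)@(11, 11): e=[21,20,13] → #
    (6,5)@(13, 11): e=[51,-8,11] → ·
    (4,6)@(9, 13): e=[3,44,7] → #
    (6,6)@(13, 13): e=[63,-12,3] → ·
    (4,7)@(9, 15): e=[15,40,-1] → ·
    (5,10)@(11, 21): e=[81,0,-27] → ·  [on edge]
  covered (6 px):
    · · · · · · · · · · · ·
    · · · · · · # · · · · ·
    · · · · · · # · · · · ·
    · · · · · · · · · · · ·
    · · · · · # · · · · · ·
    · · · · · # · · · · · ·
    · · · · # # · · · · · ·
    · · · · · · · · · · · ·
    · · · · · · · · · · · ·
    · · · · · · · · · · · ·
    · · · · · · · · · · · ·
T1:
  2·area = 304  (B↔C swapped to make it positive)
  edge (22, 14)→(0, 12): d=(-22,-2) top-left  bias=+0
  edge (0, 12)→(20, 0): d=(20,-12) top-left  bias=+0
  edge (20, 0)→(22, 14): d=(2,14) right/bottom  bias=-1
    (9,0)@(19, 1): e=[280,8,16] → #
    (10,0)@(21, 1): e=[284,32,-12] → ·
    (7,1)@(15, 3): e=[228,0,76] → #  [on edge]
    (8,1)@(17, 3): e=[232,24,48] → #
    (10,1)@(21, 3): e=[240,72,-8] → ·
    (6,2)@(13, 5): e=[180,16,108] → #
    (10,2)@(21, 5): e=[196,112,-4] → ·
    (4,3)@(9, 7): e=[128,8,168] → #
    (5,3)@(11, 7): e=[132,32,140] → #
    (10,3)@(21, 7): e=[152,152,0] → ·  [on edge]
    (2,4)@(5, 9): e=[76,0,228] → #  [on edge]
    (3,4)@(7, 9): e=[80,24,200] → #
    (5,6)@(11, 13): e=[0,152,152] → #  [on edge]
    (11,10)@(23, 21): e=[-152,456,0] → ·  [on edge]
  covered (39 px):
    · · · · · · · · · # · ·
    · · · · · · · # # # · ·
    · · · · · · # # # # · ·
    · · · · # # # # # # · ·
    · · # # # # # # # # # ·
    · # # # # # # # # # # ·
    · · · · · # # # # # # ·
    · · · · · · · · · · · ·
    · · · · · · · · · · · ·
    · · · · · · · · · · · ·
    · · · · · · · · · · · ·
T2:
  2·area = 12  (B↔C swapped to make it positive)
  edge (16, 16)→(24, 14): d=(8,-2) top-left  bias=+0
  edge (24, 14)→(14, 18): d=(-10,4) right/bottom  bias=-1
  edge (14, 18)→(16, 16): d=(2,-2) top-left  bias=+0
    (11,4)@(23, 9): e=[-42,54,0] → ·  [on edge]
    (10,5)@(21, 11): e=[-30,42,0] → ·  [on edge]
    (9,6)@(19, 13): e=[-18,30,0] → ·  [on edge]
    (8,7)@(17, 15): e=[-6,18,0] → ·  [on edge]
    (10,7)@(21, 15): e=[2,2,8] → #
    (11,7)@(23, 15): e=[6,-6,12] → ·
    (7,8)@(15, 17): e=[6,6,0] → #  [on edge]
    (8,8)@(17, 17): e=[10,-2,4] → ·
    (10,8)@(21, 17): e=[18,-18,12] → ·
    (6,9)@(13, 19): e=[18,-6,0] → ·  [on edge]
    (7,9)@(15, 19): e=[22,-14,4] → ·
    (5,10)@(11, 21): e=[30,-18,0] → ·  [on edge]
  covered (2 px):
    · · · · · · · · · · · ·
    · · · · · · · · · · · ·
    · · · · · · · · · · · ·
    · · · · · · · · · · · ·
    · · · · · · · · · · · ·
    · · · · · · · · · · · ·
    · · · · · · · · · · · ·
    · · · · · · · · · · # ·
    · · · · · · · # · · · ·
    · · · · · · · · · · · ·
    · · · · · · · · · · · ·
T3:
  2·area = 56
  edge (6, 6)→(14, 12): d=(8,6) right/bottom  bias=-1
  edge (14, 12)→(18, 22): d=(4,10) right/bottom  bias=-1
  edge (18, 22)→(6, 6): d=(-12,-16) top-left  bias=+0
    (3,3)@(7, 7): e=[2,50,4] → #
    (4,3)@(9, 7): e=[-10,30,36] → ·
    (3,4)@(7, 9): e=[18,58,-20] → ·
    (4,4)@(9, 9): e=[6,38,12] → #
    (5,4)@(11, 9): e=[-6,18,44] → ·
    (4,5)@(9, 11): e=[22,46,-12] → ·
    (5,5)@(11, 11): e=[10,26,20] → #
    (6,5)@(13, 11): e=[-2,6,52] → ·
    (5,6)@(11, 13): e=[26,34,-4] → ·
    (6,6)@(13, 13): e=[14,14,28] → #
    (7,6)@(15, 13): e=[2,-6,60] → ·
    (6,7)@(13, 15): e=[30,22,4] → #
  covered (7 px):
    · · · · · · · · · · · ·
    · · · · · · · · · · · ·
    · · · · · · · · · · · ·
    · · · # · · · · · · · ·
    · · · · # · · · · · · ·
    · · · · · # · · · · · ·
    · · · · · · # · · · · ·
    · · · · · · # # · · · ·
    · · · · · · · # · · · ·
    · · · · · · · · · · · ·
    · · · · · · · · · · · ·
T4:
  2·area = 110
  edge (0, 8)→(9, 7): d=(9,-1) top-left  bias=+0
  edge (9, 7)→(2, 20): d=(-7,13) right/bottom  bias=-1
  edge (2, 20)→(0, 8): d=(-2,-12) top-left  bias=+0
    (4,3)@(9, 7): e=[0,0,110] → ·  [on edge]
    (0,4)@(1, 9): e=[10,90,10] → #
    (1,4)@(3, 9): e=[12,64,34] → #
    (2,4)@(5, 9): e=[14,38,58] → #
    (3,4)@(7, 9): e=[16,12,82] → #
    (4,4)@(9, 9): e=[18,-14,106] → ·
    (0,5)@(1, 11): e=[28,76,6] → #
    (3,5)@(7, 11): e=[34,-2,78] → ·
    (0,6)@(1, 13): e=[46,62,2] → #
    (3,6)@(7, 13): e=[52,-16,74] → ·
    (0,7)@(1, 15): e=[64,48,-2] → ·
    (1,7)@(3, 15): e=[66,22,22] → #
  covered (12 px):
    · · · · · · · · · · · ·
    · · · · · · · · · · · ·
    · · · · · · · · · · · ·
    · · · · · · · · · · · ·
    # # # # · · · · · · · ·
    # # # · · · · · · · · ·
    # # # · · · · · · · · ·
    · # · · · · · · · · · ·
    · # · · · · · · · · · ·
    · · · · · · · · · · · ·
    · · · · · · · · · · · ·

Answer: 66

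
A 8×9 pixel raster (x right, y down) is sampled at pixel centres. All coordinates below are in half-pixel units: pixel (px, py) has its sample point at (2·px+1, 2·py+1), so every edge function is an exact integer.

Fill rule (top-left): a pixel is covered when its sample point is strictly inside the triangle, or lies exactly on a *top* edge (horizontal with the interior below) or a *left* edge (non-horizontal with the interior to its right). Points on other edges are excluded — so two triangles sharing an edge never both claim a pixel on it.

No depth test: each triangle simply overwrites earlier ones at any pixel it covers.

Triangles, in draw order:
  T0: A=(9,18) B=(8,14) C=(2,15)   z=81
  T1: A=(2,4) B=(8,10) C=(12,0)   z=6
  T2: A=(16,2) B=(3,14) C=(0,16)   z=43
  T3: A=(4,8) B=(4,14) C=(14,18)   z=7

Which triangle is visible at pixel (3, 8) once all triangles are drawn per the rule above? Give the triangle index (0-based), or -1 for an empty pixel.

T0:
  2·area = 25  (B↔C swapped to make it positive)
  edge (9, 18)→(2, 15): d=(-7,-3) top-left  bias=+0
  edge (2, 15)→(8, 14): d=(6,-1) top-left  bias=+0
  edge (8, 14)→(9, 18): d=(1,4) right/bottom  bias=-1
    (1,7)@(3, 15): e=[3,1,21] → █
    (2,7)@(5, 15): e=[9,3,13] → █
    (3,7)@(7, 15): e=[15,5,5] → █
    (4,7)@(9, 15): e=[21,7,-3] → ·
    (1,8)@(3, 17): e=[-11,13,23] → ·
    (2,8)@(5, 17): e=[-5,15,15] → ·
    (3,8)@(7, 17): e=[1,17,7] → █
    (4,8)@(9, 17): e=[7,19,-1] → ·
  covered (4 px):
    · · · · · · · ·
    · · · · · · · ·
    · · · · · · · ·
    · · · · · · · ·
    · · · · · · · ·
    · · · · · · · ·
    · · · · · · · ·
    · █ █ █ · · · ·
    · · · █ · · · ·
T1:
  2·area = 84  (B↔C swapped to make it positive)
  edge (2, 4)→(12, 0): d=(10,-4) top-left  bias=+0
  edge (12, 0)→(8, 10): d=(-4,10) right/bottom  bias=-1
  edge (8, 10)→(2, 4): d=(-6,-6) top-left  bias=+0
    (5,0)@(11, 1): e=[6,6,72] → █
    (6,0)@(13, 1): e=[14,-14,84] → ·
    (0,1)@(1, 3): e=[-14,98,0] → ·  [on edge]
    (2,1)@(5, 3): e=[2,58,24] → █
    (3,1)@(7, 3): e=[10,38,36] → █
    (4,1)@(9, 3): e=[18,18,48] → █
    (5,1)@(11, 3): e=[26,-2,60] → ·
    (1,2)@(3, 5): e=[14,70,0] → █  [on edge]
    (5,2)@(11, 5): e=[46,-10,48] → ·
    (1,3)@(3, 7): e=[34,62,-12] → ·
    (2,3)@(5, 7): e=[42,42,0] → █  [on edge]
    (5,3)@(11, 7): e=[66,-18,36] → ·
    (3,4)@(7, 9): e=[70,14,0] → █  [on edge]
    (4,5)@(9, 11): e=[98,-14,0] → ·  [on edge]
    (5,6)@(11, 13): e=[126,-42,0] → ·  [on edge]
    (6,7)@(13, 15): e=[154,-70,0] → ·  [on edge]
    (7,8)@(15, 17): e=[182,-98,0] → ·  [on edge]
  covered (12 px):
    · · · · · █ · ·
    · · █ █ █ · · ·
    · █ █ █ █ · · ·
    · · █ █ █ · · ·
    · · · █ · · · ·
    · · · · · · · ·
    · · · · · · · ·
    · · · · · · · ·
    · · · · · · · ·
T2:
  2·area = 10
  edge (16, 2)→(3, 14): d=(-13,12) right/bottom  bias=-1
  edge (3, 14)→(0, 16): d=(-3,2) right/bottom  bias=-1
  edge (0, 16)→(16, 2): d=(16,-14) top-left  bias=+0
  covered (0 px):
    · · · · · · · ·
    · · · · · · · ·
    · · · · · · · ·
    · · · · · · · ·
    · · · · · · · ·
    · · · · · · · ·
    · · · · · · · ·
    · · · · · · · ·
    · · · · · · · ·
T3:
  2·area = 60  (B↔C swapped to make it positive)
  edge (4, 8)→(14, 18): d=(10,10) right/bottom  bias=-1
  edge (14, 18)→(4, 14): d=(-10,-4) top-left  bias=+0
  edge (4, 14)→(4, 8): d=(0,-6) top-left  bias=+0
    (0,2)@(1, 5): e=[0,78,-18] → ·  [on edge]
    (1,3)@(3, 7): e=[0,66,-6] → ·  [on edge]
    (2,4)@(5, 9): e=[0,54,6] → ·  [on edge]
    (2,5)@(5, 11): e=[20,34,6] → █
    (3,5)@(7, 11): e=[0,42,18] → ·  [on edge]
    (2,6)@(5, 13): e=[40,14,6] → █
    (3,6)@(7, 13): e=[20,22,18] → █
    (4,6)@(9, 13): e=[0,30,30] → ·  [on edge]
    (2,7)@(5, 15): e=[60,-6,6] → ·
    (3,7)@(7, 15): e=[40,2,18] → █
    (4,7)@(9, 15): e=[20,10,30] → █
    (5,7)@(11, 15): e=[0,18,42] → ·  [on edge]
    (6,8)@(13, 17): e=[0,6,54] → ·  [on edge]
  covered (5 px):
    · · · · · · · ·
    · · · · · · · ·
    · · · · · · · ·
    · · · · · · · ·
    · · · · · · · ·
    · · █ · · · · ·
    · · █ █ · · · ·
    · · · █ █ · · ·
    · · · · · · · ·

Z-buffer (winner per pixel, '.' = empty):
  . . . . . 1 . .
  . . 1 1 1 . . .
  . 1 1 1 1 . . .
  . . 1 1 1 . . .
  . . . 1 . . . .
  . . 3 . . . . .
  . . 3 3 . . . .
  . 0 0 3 3 . . .
  . . . 0 . . . .

Result: 0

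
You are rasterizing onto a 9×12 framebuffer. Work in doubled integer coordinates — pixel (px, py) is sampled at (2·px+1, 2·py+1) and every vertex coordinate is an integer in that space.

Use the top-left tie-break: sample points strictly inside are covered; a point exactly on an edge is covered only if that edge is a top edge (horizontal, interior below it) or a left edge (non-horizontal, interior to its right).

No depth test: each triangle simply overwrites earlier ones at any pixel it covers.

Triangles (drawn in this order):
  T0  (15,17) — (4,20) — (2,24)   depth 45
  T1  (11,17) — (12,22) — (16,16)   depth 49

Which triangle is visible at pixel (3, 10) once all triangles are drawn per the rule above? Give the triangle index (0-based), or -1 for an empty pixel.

T0:
  2·area = 38  (B↔C swapped to make it positive)
  edge (15, 17)→(2, 24): d=(-13,7) right/bottom  bias=-1
  edge (2, 24)→(4, 20): d=(2,-4) top-left  bias=+0
  edge (4, 20)→(15, 17): d=(11,-3) top-left  bias=+0
    (7,8)@(15, 17): e=[0,38,0] → ·  [on edge]
    (4,9)@(9, 19): e=[16,18,4] → █
    (5,9)@(11, 19): e=[2,26,10] → █
    (6,9)@(13, 19): e=[-12,34,16] → ·
    (2,10)@(5, 21): e=[18,6,14] → █
    (3,10)@(7, 21): e=[4,14,20] → █
    (4,10)@(9, 21): e=[-10,22,26] → ·
    (5,10)@(11, 21): e=[-24,30,32] → ·
    (1,11)@(3, 23): e=[6,2,30] → █
    (2,11)@(5, 23): e=[-8,10,36] → ·
    (3,11)@(7, 23): e=[-22,18,42] → ·
  covered (5 px):
    · · · · · · · · ·
    · · · · · · · · ·
    · · · · · · · · ·
    · · · · · · · · ·
    · · · · · · · · ·
    · · · · · · · · ·
    · · · · · · · · ·
    · · · · · · · · ·
    · · · · · · · · ·
    · · · · █ █ · · ·
    · · █ █ · · · · ·
    · █ · · · · · · ·
T1:
  2·area = 26  (B↔C swapped to make it positive)
  edge (11, 17)→(16, 16): d=(5,-1) top-left  bias=+0
  edge (16, 16)→(12, 22): d=(-4,6) right/bottom  bias=-1
  edge (12, 22)→(11, 17): d=(-1,-5) top-left  bias=+0
    (4,3)@(9, 7): e=[-52,78,0] → ·  [on edge]
    (5,8)@(11, 17): e=[0,26,0] → █  [on edge]
    (6,8)@(13, 17): e=[2,14,10] → █
    (7,8)@(15, 17): e=[4,2,20] → █
    (8,8)@(17, 17): e=[6,-10,30] → ·
    (0,9)@(1, 19): e=[0,78,-52] → ·  [on edge]
    (5,9)@(11, 19): e=[10,18,-2] → ·
    (6,9)@(13, 19): e=[12,6,8] → █
    (7,9)@(15, 19): e=[14,-6,18] → ·
    (6,10)@(13, 21): e=[22,-2,6] → ·
  covered (4 px):
    · · · · · · · · ·
    · · · · · · · · ·
    · · · · · · · · ·
    · · · · · · · · ·
    · · · · · · · · ·
    · · · · · · · · ·
    · · · · · · · · ·
    · · · · · · · · ·
    · · · · · █ █ █ ·
    · · · · · · █ · ·
    · · · · · · · · ·
    · · · · · · · · ·

Z-buffer (winner per pixel, '.' = empty):
  . . . . . . . . .
  . . . . . . . . .
  . . . . . . . . .
  . . . . . . . . .
  . . . . . . . . .
  . . . . . . . . .
  . . . . . . . . .
  . . . . . . . . .
  . . . . . 1 1 1 .
  . . . . 0 0 1 . .
  . . 0 0 . . . . .
  . 0 . . . . . . .

Answer: 0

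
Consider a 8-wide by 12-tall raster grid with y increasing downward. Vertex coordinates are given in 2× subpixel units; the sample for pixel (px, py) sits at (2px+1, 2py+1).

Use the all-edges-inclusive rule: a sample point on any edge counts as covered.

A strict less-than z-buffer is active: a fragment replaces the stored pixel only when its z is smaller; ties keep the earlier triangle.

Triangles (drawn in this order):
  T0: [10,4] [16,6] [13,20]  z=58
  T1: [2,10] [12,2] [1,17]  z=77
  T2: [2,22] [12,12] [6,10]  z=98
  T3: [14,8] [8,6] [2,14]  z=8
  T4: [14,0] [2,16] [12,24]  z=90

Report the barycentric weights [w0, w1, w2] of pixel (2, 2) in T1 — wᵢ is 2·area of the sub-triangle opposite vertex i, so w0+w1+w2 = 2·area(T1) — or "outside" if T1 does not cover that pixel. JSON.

T0:
  2·area = 90
  edge (10, 4)→(16, 6): d=(6,2) inclusive
  edge (16, 6)→(13, 20): d=(-3,14) inclusive
  edge (13, 20)→(10, 4): d=(-3,-16) inclusive
    (0,0)@(1, 1): e=[0,225,-135] → ·  [on edge]
    (3,1)@(7, 3): e=[0,135,-45] → ·  [on edge]
    (5,2)@(11, 5): e=[4,73,13] → █
    (6,2)@(13, 5): e=[0,45,45] → █  [on edge]
    (7,2)@(15, 5): e=[-4,17,77] → ·
    (5,3)@(11, 7): e=[16,67,7] → █
    (7,3)@(15, 7): e=[8,11,71] → █
    (5,4)@(11, 9): e=[28,61,1] → █
    (5,5)@(11, 11): e=[40,55,-5] → ·
    (6,5)@(13, 11): e=[36,27,27] → █
    (7,5)@(15, 11): e=[32,-1,59] → ·
    (6,6)@(13, 13): e=[48,21,21] → █
  covered (13 px):
    · · · · · · · ·
    · · · · · · · ·
    · · · · · █ █ ·
    · · · · · █ █ █
    · · · · · █ █ █
    · · · · · · █ ·
    · · · · · · █ ·
    · · · · · · █ ·
    · · · · · · █ ·
    · · · · · · █ ·
    · · · · · · · ·
    · · · · · · · ·
T1:
  2·area = 62
  edge (2, 10)→(12, 2): d=(10,-8) inclusive
  edge (12, 2)→(1, 17): d=(-11,15) inclusive
  edge (1, 17)→(2, 10): d=(1,-7) inclusive
    (1,1)@(3, 3): e=[-62,124,0] → ·  [on edge]
    (5,1)@(11, 3): e=[2,4,56] → █
    (6,1)@(13, 3): e=[18,-26,70] → ·
    (4,2)@(9, 5): e=[6,12,44] → █
    (5,2)@(11, 5): e=[22,-18,58] → ·
    (3,3)@(7, 7): e=[10,20,32] → █
    (4,3)@(9, 7): e=[26,-10,46] → ·
    (2,4)@(5, 9): e=[14,28,20] → █
    (3,4)@(7, 9): e=[30,-2,34] → ·
    (1,5)@(3, 11): e=[18,36,8] → █
    (3,5)@(7, 11): e=[50,-24,36] → ·
    (1,6)@(3, 13): e=[38,14,10] → █
    (0,8)@(1, 17): e=[62,0,0] → █  [on edge]
  covered (8 px):
    · · · · · · · ·
    · · · · · █ · ·
    · · · · █ · · ·
    · · · █ · · · ·
    · · █ · · · · ·
    · █ █ · · · · ·
    · █ · · · · · ·
    · · · · · · · ·
    █ · · · · · · ·
    · · · · · · · ·
    · · · · · · · ·
    · · · · · · · ·
T2:
  2·area = 80  (B↔C swapped to make it positive)
  edge (2, 22)→(6, 10): d=(4,-12) inclusive
  edge (6, 10)→(12, 12): d=(6,2) inclusive
  edge (12, 12)→(2, 22): d=(-10,10) inclusive
    (4,0)@(9, 1): e=[0,-60,140] → ·  [on edge]
    (3,3)@(7, 7): e=[0,-20,100] → ·  [on edge]
    (1,4)@(3, 9): e=[-40,0,120] → ·  [on edge]
    (7,4)@(15, 9): e=[104,-24,0] → ·  [on edge]
    (3,5)@(7, 11): e=[16,4,60] → █
    (4,5)@(9, 11): e=[40,0,40] → █  [on edge]
    (5,5)@(11, 11): e=[64,-4,20] → ·
    (6,5)@(13, 11): e=[88,-8,0] → ·  [on edge]
    (2,6)@(5, 13): e=[0,20,60] → █  [on edge]
    (5,6)@(11, 13): e=[72,8,0] → █  [on edge]
    (6,6)@(13, 13): e=[96,4,-20] → ·
    (7,6)@(15, 13): e=[120,0,-40] → ·  [on edge]
    (4,7)@(9, 15): e=[56,24,0] → █  [on edge]
    (3,8)@(7, 17): e=[40,40,0] → █  [on edge]
    (1,9)@(3, 19): e=[0,60,20] → █  [on edge]
    (2,9)@(5, 19): e=[24,56,0] → █  [on edge]
    (1,10)@(3, 21): e=[8,72,0] → █  [on edge]
    (0,11)@(1, 23): e=[-8,88,0] → ·  [on edge]
  covered (14 px):
    · · · · · · · ·
    · · · · · · · ·
    · · · · · · · ·
    · · · · · · · ·
    · · · · · · · ·
    · · · █ █ · · ·
    · · █ █ █ █ · ·
    · · █ █ █ · · ·
    · · █ █ · · · ·
    · █ █ · · · · ·
    · █ · · · · · ·
    · · · · · · · ·
T3:
  2·area = 60  (B↔C swapped to make it positive)
  edge (14, 8)→(2, 14): d=(-12,6) inclusive
  edge (2, 14)→(8, 6): d=(6,-8) inclusive
  edge (8, 6)→(14, 8): d=(6,2) inclusive
    (2,2)@(5, 5): e=[90,-30,0] → ·  [on edge]
    (4,3)@(9, 7): e=[42,14,4] → █
    (5,3)@(11, 7): e=[30,30,0] → █  [on edge]
    (6,3)@(13, 7): e=[18,46,-4] → ·
    (3,4)@(7, 9): e=[30,10,20] → █
    (6,4)@(13, 9): e=[-6,58,8] → ·
    (2,5)@(5, 11): e=[18,6,36] → █
    (4,5)@(9, 11): e=[-6,38,28] → ·
    (5,5)@(11, 11): e=[-18,54,24] → ·
    (1,6)@(3, 13): e=[6,2,52] → █
    (2,6)@(5, 13): e=[-6,18,48] → ·
    (3,6)@(7, 13): e=[-18,34,44] → ·
  covered (8 px):
    · · · · · · · ·
    · · · · · · · ·
    · · · · · · · ·
    · · · · █ █ · ·
    · · · █ █ █ · ·
    · · █ █ · · · ·
    · █ · · · · · ·
    · · · · · · · ·
    · · · · · · · ·
    · · · · · · · ·
    · · · · · · · ·
    · · · · · · · ·
T4:
  2·area = 256  (B↔C swapped to make it positive)
  edge (14, 0)→(12, 24): d=(-2,24) inclusive
  edge (12, 24)→(2, 16): d=(-10,-8) inclusive
  edge (2, 16)→(14, 0): d=(12,-16) inclusive
    (6,1)@(13, 3): e=[18,218,20] → █
    (7,1)@(15, 3): e=[-30,234,52] → ·
    (5,2)@(11, 5): e=[62,182,12] → █
    (7,2)@(15, 5): e=[-34,214,76] → ·
    (4,3)@(9, 7): e=[106,146,4] → █
    (7,3)@(15, 7): e=[-38,194,100] → ·
    (4,4)@(9, 9): e=[102,126,28] → █
    (7,4)@(15, 9): e=[-42,174,124] → ·
    (3,5)@(7, 11): e=[146,90,20] → █
    (7,5)@(15, 11): e=[-46,154,148] → ·
    (2,6)@(5, 13): e=[190,54,12] → █
    (6,6)@(13, 13): e=[-2,118,140] → ·
  covered (32 px):
    · · · · · · · ·
    · · · · · · █ ·
    · · · · · █ █ ·
    · · · · █ █ █ ·
    · · · · █ █ █ ·
    · · · █ █ █ █ ·
    · · █ █ █ █ · ·
    · █ █ █ █ █ · ·
    · · █ █ █ █ · ·
    · · · █ █ █ · ·
    · · · · █ █ · ·
    · · · · · █ · ·

Result: "outside"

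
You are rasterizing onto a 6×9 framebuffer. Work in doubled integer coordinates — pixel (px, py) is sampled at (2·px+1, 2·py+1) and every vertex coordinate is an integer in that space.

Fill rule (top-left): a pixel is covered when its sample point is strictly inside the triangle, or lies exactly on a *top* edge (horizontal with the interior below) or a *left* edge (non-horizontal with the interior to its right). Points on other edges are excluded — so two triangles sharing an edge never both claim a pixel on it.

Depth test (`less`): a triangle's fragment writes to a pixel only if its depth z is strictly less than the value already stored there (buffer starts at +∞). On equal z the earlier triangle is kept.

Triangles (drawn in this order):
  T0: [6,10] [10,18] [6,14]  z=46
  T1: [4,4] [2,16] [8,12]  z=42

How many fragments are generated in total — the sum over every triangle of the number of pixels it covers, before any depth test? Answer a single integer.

T0:
  2·area = 16
  edge (6, 10)→(10, 18): d=(4,8) right/bottom  bias=-1
  edge (10, 18)→(6, 14): d=(-4,-4) top-left  bias=+0
  edge (6, 14)→(6, 10): d=(0,-4) top-left  bias=+0
    (0,4)@(1, 9): e=[36,0,-20] → ·  [on edge]
    (1,5)@(3, 11): e=[28,0,-12] → ·  [on edge]
    (2,6)@(5, 13): e=[20,0,-4] → ·  [on edge]
    (3,6)@(7, 13): e=[4,8,4] → #
    (4,6)@(9, 13): e=[-12,16,12] → ·
    (3,7)@(7, 15): e=[12,0,4] → #  [on edge]
    (4,7)@(9, 15): e=[-4,8,12] → ·
    (3,8)@(7, 17): e=[20,-8,4] → ·
    (4,8)@(9, 17): e=[4,0,12] → #  [on edge]
    (5,8)@(11, 17): e=[-12,8,20] → ·
  covered (3 px):
    · · · · · ·
    · · · · · ·
    · · · · · ·
    · · · · · ·
    · · · · · ·
    · · · · · ·
    · · · # · ·
    · · · # · ·
    · · · · # ·
T1:
  2·area = 64  (B↔C swapped to make it positive)
  edge (4, 4)→(8, 12): d=(4,8) right/bottom  bias=-1
  edge (8, 12)→(2, 16): d=(-6,4) right/bottom  bias=-1
  edge (2, 16)→(4, 4): d=(2,-12) top-left  bias=+0
    (2,3)@(5, 7): e=[4,42,18] → #
    (3,3)@(7, 7): e=[-12,34,42] → ·
    (2,4)@(5, 9): e=[12,30,22] → #
    (3,4)@(7, 9): e=[-4,22,46] → ·
    (1,5)@(3, 11): e=[36,26,2] → #
    (3,5)@(7, 11): e=[4,10,50] → #
    (4,5)@(9, 11): e=[-12,2,74] → ·
    (1,6)@(3, 13): e=[44,14,6] → #
    (3,6)@(7, 13): e=[12,-2,54] → ·
    (1,7)@(3, 15): e=[52,2,10] → #
    (2,7)@(5, 15): e=[36,-6,34] → ·
    (1,8)@(3, 17): e=[60,-10,14] → ·
  covered (8 px):
    · · · · · ·
    · · · · · ·
    · · · · · ·
    · · # · · ·
    · · # · · ·
    · # # # · ·
    · # # · · ·
    · # · · · ·
    · · · · · ·

Answer: 11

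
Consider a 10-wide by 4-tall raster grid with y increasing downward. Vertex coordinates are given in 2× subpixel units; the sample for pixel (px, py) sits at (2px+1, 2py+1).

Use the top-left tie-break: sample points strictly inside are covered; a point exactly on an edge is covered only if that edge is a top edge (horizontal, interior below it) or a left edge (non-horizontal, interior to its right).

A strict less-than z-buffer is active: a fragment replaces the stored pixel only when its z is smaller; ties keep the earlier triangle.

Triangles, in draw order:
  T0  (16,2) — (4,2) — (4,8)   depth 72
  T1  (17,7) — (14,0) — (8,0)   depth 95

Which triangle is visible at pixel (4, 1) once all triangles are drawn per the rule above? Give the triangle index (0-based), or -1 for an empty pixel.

T0:
  2·area = 72  (B↔C swapped to make it positive)
  edge (16, 2)→(4, 8): d=(-12,6) right/bottom  bias=-1
  edge (4, 8)→(4, 2): d=(0,-6) top-left  bias=+0
  edge (4, 2)→(16, 2): d=(12,0) top-left  bias=+0
    (2,1)@(5, 3): e=[54,6,12] → X
    (3,1)@(7, 3): e=[42,18,12] → X
    (4,1)@(9, 3): e=[30,30,12] → X
    (5,1)@(11, 3): e=[18,42,12] → X
    (6,1)@(13, 3): e=[6,54,12] → X
    (7,1)@(15, 3): e=[-6,66,12] → .
    (2,2)@(5, 5): e=[30,6,36] → X
    (5,2)@(11, 5): e=[-6,42,36] → .
    (6,2)@(13, 5): e=[-18,54,36] → .
    (2,3)@(5, 7): e=[6,6,60] → X
    (3,3)@(7, 7): e=[-6,18,60] → .
    (4,3)@(9, 7): e=[-18,30,60] → .
  covered (9 px):
    . . . . . . . . . .
    . . X X X X X . . .
    . . X X X . . . . .
    . . X . . . . . . .
T1:
  2·area = 42  (B↔C swapped to make it positive)
  edge (17, 7)→(8, 0): d=(-9,-7) top-left  bias=+0
  edge (8, 0)→(14, 0): d=(6,0) top-left  bias=+0
  edge (14, 0)→(17, 7): d=(3,7) right/bottom  bias=-1
    (5,0)@(11, 1): e=[12,6,24] → X
    (6,0)@(13, 1): e=[26,6,10] → X
    (7,0)@(15, 1): e=[40,6,-4] → .
    (5,1)@(11, 3): e=[-6,18,30] → .
    (6,1)@(13, 3): e=[8,18,16] → X
    (7,1)@(15, 3): e=[22,18,2] → X
    (8,1)@(17, 3): e=[36,18,-12] → .
    (6,2)@(13, 5): e=[-10,30,22] → .
    (7,2)@(15, 5): e=[4,30,8] → X
    (8,2)@(17, 5): e=[18,30,-6] → .
    (7,3)@(15, 7): e=[-14,42,14] → .
    (8,3)@(17, 7): e=[0,42,0] → .  [on edge]
  covered (5 px):
    . . . . . X X . . .
    . . . . . . X X . .
    . . . . . . . X . .
    . . . . . . . . . .

Z-buffer (winner per pixel, '.' = empty):
  . . . . . 1 1 . . .
  . . 0 0 0 0 0 1 . .
  . . 0 0 0 . . 1 . .
  . . 0 . . . . . . .

Answer: 0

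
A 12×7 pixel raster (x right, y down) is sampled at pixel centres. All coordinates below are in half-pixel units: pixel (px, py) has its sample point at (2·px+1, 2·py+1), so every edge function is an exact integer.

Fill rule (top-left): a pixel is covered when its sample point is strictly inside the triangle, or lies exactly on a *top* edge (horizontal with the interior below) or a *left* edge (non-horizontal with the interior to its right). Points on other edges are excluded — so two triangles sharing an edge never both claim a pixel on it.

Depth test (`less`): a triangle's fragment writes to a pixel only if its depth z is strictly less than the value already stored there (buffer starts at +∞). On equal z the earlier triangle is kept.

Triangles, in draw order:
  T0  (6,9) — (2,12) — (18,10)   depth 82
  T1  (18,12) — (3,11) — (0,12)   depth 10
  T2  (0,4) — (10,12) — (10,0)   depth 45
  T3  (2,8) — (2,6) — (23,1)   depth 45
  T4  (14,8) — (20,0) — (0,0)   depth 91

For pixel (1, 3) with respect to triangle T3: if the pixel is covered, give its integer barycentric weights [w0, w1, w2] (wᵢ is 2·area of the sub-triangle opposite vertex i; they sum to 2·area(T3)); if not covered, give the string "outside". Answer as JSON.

T0:
  2·area = 40  (B↔C swapped to make it positive)
  edge (6, 9)→(18, 10): d=(12,1) right/bottom  bias=-1
  edge (18, 10)→(2, 12): d=(-16,2) right/bottom  bias=-1
  edge (2, 12)→(6, 9): d=(4,-3) top-left  bias=+0
    (2,5)@(5, 11): e=[25,10,5] → #
    (3,5)@(7, 11): e=[23,6,11] → #
    (4,5)@(9, 11): e=[21,2,17] → #
    (5,5)@(11, 11): e=[19,-2,23] → ·
    (2,6)@(5, 13): e=[49,-22,13] → ·
    (3,6)@(7, 13): e=[47,-26,19] → ·
    (4,6)@(9, 13): e=[45,-30,25] → ·
  covered (3 px):
    · · · · · · · · · · · ·
    · · · · · · · · · · · ·
    · · · · · · · · · · · ·
    · · · · · · · · · · · ·
    · · · · · · · · · · · ·
    · · # # # · · · · · · ·
    · · · · · · · · · · · ·
T1:
  2·area = 18  (B↔C swapped to make it positive)
  edge (18, 12)→(0, 12): d=(-18,0) right/bottom  bias=-1
  edge (0, 12)→(3, 11): d=(3,-1) top-left  bias=+0
  edge (3, 11)→(18, 12): d=(15,1) right/bottom  bias=-1
    (10,2)@(21, 5): e=[126,0,-108] → ·  [on edge]
    (7,3)@(15, 7): e=[90,0,-72] → ·  [on edge]
    (4,4)@(9, 9): e=[54,0,-36] → ·  [on edge]
    (1,5)@(3, 11): e=[18,0,0] → ·  [on edge]
  covered (0 px):
    · · · · · · · · · · · ·
    · · · · · · · · · · · ·
    · · · · · · · · · · · ·
    · · · · · · · · · · · ·
    · · · · · · · · · · · ·
    · · · · · · · · · · · ·
    · · · · · · · · · · · ·
T2:
  2·area = 120  (B↔C swapped to make it positive)
  edge (0, 4)→(10, 0): d=(10,-4) top-left  bias=+0
  edge (10, 0)→(10, 12): d=(0,12) right/bottom  bias=-1
  edge (10, 12)→(0, 4): d=(-10,-8) top-left  bias=+0
    (4,0)@(9, 1): e=[6,12,102] → #
    (5,0)@(11, 1): e=[14,-12,118] → ·
    (1,1)@(3, 3): e=[2,84,34] → #
    (2,1)@(5, 3): e=[10,60,50] → #
    (3,1)@(7, 3): e=[18,36,66] → #
    (5,1)@(11, 3): e=[34,-12,98] → ·
    (1,2)@(3, 5): e=[22,84,14] → #
    (5,2)@(11, 5): e=[54,-12,78] → ·
    (1,3)@(3, 7): e=[42,84,-6] → ·
    (2,3)@(5, 7): e=[50,60,10] → #
    (5,3)@(11, 7): e=[74,-12,58] → ·
    (2,4)@(5, 9): e=[70,60,-10] → ·
  covered (15 px):
    · · · · # · · · · · · ·
    · # # # # · · · · · · ·
    · # # # # · · · · · · ·
    · · # # # · · · · · · ·
    · · · # # · · · · · · ·
    · · · · # · · · · · · ·
    · · · · · · · · · · · ·
T3:
  2·area = 42
  edge (2, 8)→(2, 6): d=(0,-2) top-left  bias=+0
  edge (2, 6)→(23, 1): d=(21,-5) top-left  bias=+0
  edge (23, 1)→(2, 8): d=(-21,7) right/bottom  bias=-1
    (11,0)@(23, 1): e=[42,0,0] → ·  [on edge]
    (7,1)@(15, 3): e=[26,2,14] → #
    (8,1)@(17, 3): e=[30,12,0] → ·  [on edge]
    (3,2)@(7, 5): e=[10,4,28] → #
    (4,2)@(9, 5): e=[14,14,14] → #
    (5,2)@(11, 5): e=[18,24,0] → ·  [on edge]
    (7,2)@(15, 5): e=[26,44,-28] → ·
    (1,3)@(3, 7): e=[2,26,14] → #
    (2,3)@(5, 7): e=[6,36,0] → ·  [on edge]
    (3,3)@(7, 7): e=[10,46,-14] → ·
    (4,3)@(9, 7): e=[14,56,-28] → ·
    (1,4)@(3, 9): e=[2,68,-28] → ·
  covered (4 px):
    · · · · · · · · · · · ·
    · · · · · · · # · · · ·
    · · · # # · · · · · · ·
    · # · · · · · · · · · ·
    · · · · · · · · · · · ·
    · · · · · · · · · · · ·
    · · · · · · · · · · · ·
T4:
  2·area = 160  (B↔C swapped to make it positive)
  edge (14, 8)→(0, 0): d=(-14,-8) top-left  bias=+0
  edge (0, 0)→(20, 0): d=(20,0) top-left  bias=+0
  edge (20, 0)→(14, 8): d=(-6,8) right/bottom  bias=-1
    (1,0)@(3, 1): e=[10,20,130] → #
    (2,0)@(5, 1): e=[26,20,114] → #
    (3,0)@(7, 1): e=[42,20,98] → #
    (4,0)@(9, 1): e=[58,20,82] → #
    (5,0)@(11, 1): e=[74,20,66] → #
    (6,0)@(13, 1): e=[90,20,50] → #
    (7,0)@(15, 1): e=[106,20,34] → #
    (8,0)@(17, 1): e=[122,20,18] → #
    (9,0)@(19, 1): e=[138,20,2] → #
    (10,0)@(21, 1): e=[154,20,-14] → ·
    (1,1)@(3, 3): e=[-18,60,118] → ·
    (2,1)@(5, 3): e=[-2,60,102] → ·
  covered (20 px):
    · # # # # # # # # # · ·
    · · · # # # # # # · · ·
    · · · · # # # # · · · ·
    · · · · · · # · · · · ·
    · · · · · · · · · · · ·
    · · · · · · · · · · · ·
    · · · · · · · · · · · ·

Answer: [26,14,2]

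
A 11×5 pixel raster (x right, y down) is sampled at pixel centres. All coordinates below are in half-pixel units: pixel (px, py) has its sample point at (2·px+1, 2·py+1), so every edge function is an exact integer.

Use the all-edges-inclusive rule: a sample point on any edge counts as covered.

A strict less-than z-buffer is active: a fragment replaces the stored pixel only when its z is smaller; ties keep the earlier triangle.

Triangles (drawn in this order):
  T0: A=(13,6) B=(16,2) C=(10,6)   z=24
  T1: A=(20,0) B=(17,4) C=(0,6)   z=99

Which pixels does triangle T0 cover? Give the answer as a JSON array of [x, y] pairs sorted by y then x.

T0:
  2·area = 12  (B↔C swapped to make it positive)
  edge (13, 6)→(10, 6): d=(-3,0) inclusive
  edge (10, 6)→(16, 2): d=(6,-4) inclusive
  edge (16, 2)→(13, 6): d=(-3,4) inclusive
    (7,1)@(15, 3): e=[9,2,1] → X
    (8,1)@(17, 3): e=[9,10,-7] → .
    (6,2)@(13, 5): e=[3,6,3] → X
    (7,2)@(15, 5): e=[3,14,-5] → .
    (6,3)@(13, 7): e=[-3,18,-3] → .
  covered (2 px):
    . . . . . . . . . . .
    . . . . . . . X . . .
    . . . . . . X . . . .
    . . . . . . . . . . .
    . . . . . . . . . . .
T1:
  2·area = 62
  edge (20, 0)→(17, 4): d=(-3,4) inclusive
  edge (17, 4)→(0, 6): d=(-17,2) inclusive
  edge (0, 6)→(20, 0): d=(20,-6) inclusive
    (8,0)@(17, 1): e=[9,51,2] → X
    (9,0)@(19, 1): e=[1,47,14] → X
    (10,0)@(21, 1): e=[-7,43,26] → .
    (5,1)@(11, 3): e=[27,29,6] → X
    (6,1)@(13, 3): e=[19,25,18] → X
    (7,1)@(15, 3): e=[11,21,30] → X
    (9,1)@(19, 3): e=[-5,13,54] → .
    (2,2)@(5, 5): e=[45,7,10] → X
    (3,2)@(7, 5): e=[37,3,22] → X
    (4,2)@(9, 5): e=[29,-1,34] → .
    (5,2)@(11, 5): e=[21,-5,46] → .
    (6,2)@(13, 5): e=[13,-9,58] → .
  covered (8 px):
    . . . . . . . . X X .
    . . . . . X X X X . .
    . . X X . . . . . . .
    . . . . . . . . . . .
    . . . . . . . . . . .

Final: [[7,1],[6,2]]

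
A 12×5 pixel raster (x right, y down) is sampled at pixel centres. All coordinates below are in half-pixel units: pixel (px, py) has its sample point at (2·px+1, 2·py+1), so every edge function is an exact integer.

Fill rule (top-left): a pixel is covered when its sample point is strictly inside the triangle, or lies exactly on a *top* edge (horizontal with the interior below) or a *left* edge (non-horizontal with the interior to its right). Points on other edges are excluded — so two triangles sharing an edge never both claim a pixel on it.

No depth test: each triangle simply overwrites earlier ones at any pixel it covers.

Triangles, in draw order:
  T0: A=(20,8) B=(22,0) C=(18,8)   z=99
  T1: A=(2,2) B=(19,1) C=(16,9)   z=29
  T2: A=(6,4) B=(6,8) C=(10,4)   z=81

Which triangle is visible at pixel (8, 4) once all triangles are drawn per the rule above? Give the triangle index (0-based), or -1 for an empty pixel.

T0:
  2·area = 16  (B↔C swapped to make it positive)
  edge (20, 8)→(18, 8): d=(-2,0) right/bottom  bias=-1
  edge (18, 8)→(22, 0): d=(4,-8) top-left  bias=+0
  edge (22, 0)→(20, 8): d=(-2,8) right/bottom  bias=-1
    (10,1)@(21, 3): e=[10,4,2] → X
    (11,1)@(23, 3): e=[10,20,-14] → .
    (10,2)@(21, 5): e=[6,12,-2] → .
    (9,3)@(19, 7): e=[2,4,10] → X
    (10,3)@(21, 7): e=[2,20,-6] → .
    (9,4)@(19, 9): e=[-2,12,6] → .
  covered (2 px):
    . . . . . . . . . . . .
    . . . . . . . . . . X .
    . . . . . . . . . . . .
    . . . . . . . . . X . .
    . . . . . . . . . . . .
T1:
  2·area = 133
  edge (2, 2)→(19, 1): d=(17,-1) top-left  bias=+0
  edge (19, 1)→(16, 9): d=(-3,8) right/bottom  bias=-1
  edge (16, 9)→(2, 2): d=(-14,-7) top-left  bias=+0
    (9,0)@(19, 1): e=[0,0,133] → .  [on edge]
    (2,1)@(5, 3): e=[20,106,7] → X
    (3,1)@(7, 3): e=[22,90,21] → X
    (4,1)@(9, 3): e=[24,74,35] → X
    (5,1)@(11, 3): e=[26,58,49] → X
    (6,1)@(13, 3): e=[28,42,63] → X
    (7,1)@(15, 3): e=[30,26,77] → X
    (8,1)@(17, 3): e=[32,10,91] → X
    (9,1)@(19, 3): e=[34,-6,105] → .
    (2,2)@(5, 5): e=[54,100,-21] → .
    (3,2)@(7, 5): e=[56,84,-7] → .
    (4,2)@(9, 5): e=[58,68,7] → X
  covered (14 px):
    . . . . . . . . . . . .
    . . X X X X X X X . . .
    . . . . X X X X X . . .
    . . . . . . X X . . . .
    . . . . . . . . . . . .
T2:
  2·area = 16  (B↔C swapped to make it positive)
  edge (6, 4)→(10, 4): d=(4,0) top-left  bias=+0
  edge (10, 4)→(6, 8): d=(-4,4) right/bottom  bias=-1
  edge (6, 8)→(6, 4): d=(0,-4) top-left  bias=+0
    (6,0)@(13, 1): e=[-12,0,28] → .  [on edge]
    (5,1)@(11, 3): e=[-4,0,20] → .  [on edge]
    (3,2)@(7, 5): e=[4,8,4] → X
    (4,2)@(9, 5): e=[4,0,12] → .  [on edge]
    (3,3)@(7, 7): e=[12,0,4] → .  [on edge]
    (2,4)@(5, 9): e=[20,0,-4] → .  [on edge]
  covered (1 px):
    . . . . . . . . . . . .
    . . . . . . . . . . . .
    . . . X . . . . . . . .
    . . . . . . . . . . . .
    . . . . . . . . . . . .

Z-buffer (winner per pixel, '.' = empty):
  . . . . . . . . . . . .
  . . 1 1 1 1 1 1 1 . 0 .
  . . . 2 1 1 1 1 1 . . .
  . . . . . . 1 1 . 0 . .
  . . . . . . . . . . . .

Final: -1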